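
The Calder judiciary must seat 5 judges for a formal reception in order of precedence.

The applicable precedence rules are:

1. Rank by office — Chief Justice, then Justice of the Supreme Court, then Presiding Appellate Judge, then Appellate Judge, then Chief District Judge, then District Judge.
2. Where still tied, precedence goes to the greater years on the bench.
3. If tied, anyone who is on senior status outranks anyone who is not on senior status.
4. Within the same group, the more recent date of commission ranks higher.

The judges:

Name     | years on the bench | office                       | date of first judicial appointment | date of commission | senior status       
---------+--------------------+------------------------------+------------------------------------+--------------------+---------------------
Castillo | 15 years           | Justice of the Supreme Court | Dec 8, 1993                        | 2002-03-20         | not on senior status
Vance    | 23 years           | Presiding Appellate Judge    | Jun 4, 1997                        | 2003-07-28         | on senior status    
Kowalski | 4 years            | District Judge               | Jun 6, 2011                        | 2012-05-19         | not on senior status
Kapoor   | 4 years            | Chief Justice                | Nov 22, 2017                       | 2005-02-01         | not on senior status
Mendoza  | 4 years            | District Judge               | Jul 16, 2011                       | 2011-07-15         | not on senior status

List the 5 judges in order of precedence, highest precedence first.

Kapoor, Castillo, Vance, Kowalski, Mendoza

By office: Kapoor (Chief Justice); then Castillo (Justice of the Supreme Court); then Vance (Presiding Appellate Judge); then Kowalski and Mendoza (District Judge).
Kowalski and Mendoza both have years on the bench 4 years, so the next rule applies.
Kowalski and Mendoza are each not on senior status, so the next rule applies.
Among Kowalski and Mendoza, by date of commission (later first): Kowalski (2012-05-19) before Mendoza (2011-07-15).
Full order: Kapoor, Castillo, Vance, Kowalski, Mendoza.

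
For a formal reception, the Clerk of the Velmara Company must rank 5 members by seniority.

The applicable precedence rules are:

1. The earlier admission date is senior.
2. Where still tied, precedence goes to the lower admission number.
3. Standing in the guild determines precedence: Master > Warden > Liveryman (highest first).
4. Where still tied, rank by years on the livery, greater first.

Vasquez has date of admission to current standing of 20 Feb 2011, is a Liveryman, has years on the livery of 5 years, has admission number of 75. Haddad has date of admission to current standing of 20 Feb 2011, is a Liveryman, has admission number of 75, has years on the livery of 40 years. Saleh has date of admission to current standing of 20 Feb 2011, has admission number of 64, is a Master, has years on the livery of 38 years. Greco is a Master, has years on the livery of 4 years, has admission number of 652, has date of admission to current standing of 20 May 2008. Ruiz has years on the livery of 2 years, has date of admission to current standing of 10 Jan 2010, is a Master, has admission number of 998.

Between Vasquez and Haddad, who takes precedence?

Haddad

By date of admission to current standing (earlier first): Greco (20 May 2008); then Ruiz (10 Jan 2010); then Saleh, Haddad and Vasquez (each 20 Feb 2011).
Among Saleh, Haddad and Vasquez, by admission number (lower first): Saleh (64) before Haddad and Vasquez (75).
Haddad and Vasquez are each Liveryman, so the next rule applies.
Among Haddad and Vasquez, by years on the livery (higher first): Haddad (40 years) before Vasquez (5 years).
So Haddad takes precedence.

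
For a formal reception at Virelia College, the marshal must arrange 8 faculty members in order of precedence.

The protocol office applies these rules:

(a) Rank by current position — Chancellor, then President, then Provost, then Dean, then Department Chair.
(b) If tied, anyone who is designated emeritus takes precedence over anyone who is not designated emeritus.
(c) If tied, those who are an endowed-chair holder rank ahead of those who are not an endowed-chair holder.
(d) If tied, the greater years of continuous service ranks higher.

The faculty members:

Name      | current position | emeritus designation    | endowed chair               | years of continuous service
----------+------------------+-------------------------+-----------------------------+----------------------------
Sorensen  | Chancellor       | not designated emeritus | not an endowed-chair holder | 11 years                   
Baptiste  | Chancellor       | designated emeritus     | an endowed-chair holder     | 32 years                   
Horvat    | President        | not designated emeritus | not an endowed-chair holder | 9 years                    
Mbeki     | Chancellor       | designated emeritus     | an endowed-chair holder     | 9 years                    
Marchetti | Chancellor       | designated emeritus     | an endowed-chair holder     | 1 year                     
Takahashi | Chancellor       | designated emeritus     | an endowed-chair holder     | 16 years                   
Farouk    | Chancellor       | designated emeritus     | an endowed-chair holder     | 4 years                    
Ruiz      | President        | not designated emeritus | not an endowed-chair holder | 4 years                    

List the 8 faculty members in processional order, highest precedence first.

By current position: Baptiste, Takahashi, Mbeki, Farouk, Marchetti and Sorensen (Chancellor); then Horvat and Ruiz (President).
Among Baptiste, Takahashi, Mbeki, Farouk, Marchetti and Sorensen, designated emeritus before not designated emeritus: Baptiste, Takahashi, Mbeki, Farouk and Marchetti (designated emeritus) before Sorensen (not designated emeritus).
Baptiste, Takahashi, Mbeki, Farouk and Marchetti are each an endowed-chair holder, so the next rule applies.
Among Baptiste, Takahashi, Mbeki, Farouk and Marchetti, by years of continuous service (higher first): Baptiste (32 years) before Takahashi (16 years) before Mbeki (9 years) before Farouk (4 years) before Marchetti (1 year).
Horvat and Ruiz are each not designated emeritus, so the next rule applies.
Horvat and Ruiz are each not an endowed-chair holder, so the next rule applies.
Among Horvat and Ruiz, by years of continuous service (higher first): Horvat (9 years) before Ruiz (4 years).
Full order: Baptiste, Takahashi, Mbeki, Farouk, Marchetti, Sorensen, Horvat, Ruiz.

Baptiste, Takahashi, Mbeki, Farouk, Marchetti, Sorensen, Horvat, Ruiz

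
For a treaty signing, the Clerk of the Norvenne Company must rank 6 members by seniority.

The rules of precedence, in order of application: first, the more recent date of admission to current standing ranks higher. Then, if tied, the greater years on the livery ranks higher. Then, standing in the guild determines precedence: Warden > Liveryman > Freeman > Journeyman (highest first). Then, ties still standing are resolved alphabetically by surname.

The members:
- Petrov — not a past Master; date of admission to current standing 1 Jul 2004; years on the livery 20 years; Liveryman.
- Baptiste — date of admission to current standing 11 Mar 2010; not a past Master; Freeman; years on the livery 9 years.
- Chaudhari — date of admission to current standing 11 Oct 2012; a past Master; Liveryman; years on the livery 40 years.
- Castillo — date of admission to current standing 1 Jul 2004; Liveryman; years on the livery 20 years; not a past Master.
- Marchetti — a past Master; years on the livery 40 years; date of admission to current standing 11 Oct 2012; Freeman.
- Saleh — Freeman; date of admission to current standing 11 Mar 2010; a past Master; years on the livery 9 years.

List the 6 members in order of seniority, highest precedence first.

By date of admission to current standing (later first): Chaudhari and Marchetti (both 11 Oct 2012); then Baptiste and Saleh (both 11 Mar 2010); then Castillo and Petrov (both 1 Jul 2004).
Chaudhari and Marchetti both have years on the livery 40 years, so the next rule applies.
Among Chaudhari and Marchetti, by standing in the guild: Chaudhari (Liveryman) before Marchetti (Freeman).
Baptiste and Saleh both have years on the livery 9 years, so the next rule applies.
Baptiste and Saleh are each Freeman, so the next rule applies.
Among Baptiste and Saleh, alphabetically by surname: Baptiste before Saleh.
Castillo and Petrov both have years on the livery 20 years, so the next rule applies.
Castillo and Petrov are each Liveryman, so the next rule applies.
Among Castillo and Petrov, alphabetically by surname: Castillo before Petrov.
Full order: Chaudhari, Marchetti, Baptiste, Saleh, Castillo, Petrov.

Chaudhari, Marchetti, Baptiste, Saleh, Castillo, Petrov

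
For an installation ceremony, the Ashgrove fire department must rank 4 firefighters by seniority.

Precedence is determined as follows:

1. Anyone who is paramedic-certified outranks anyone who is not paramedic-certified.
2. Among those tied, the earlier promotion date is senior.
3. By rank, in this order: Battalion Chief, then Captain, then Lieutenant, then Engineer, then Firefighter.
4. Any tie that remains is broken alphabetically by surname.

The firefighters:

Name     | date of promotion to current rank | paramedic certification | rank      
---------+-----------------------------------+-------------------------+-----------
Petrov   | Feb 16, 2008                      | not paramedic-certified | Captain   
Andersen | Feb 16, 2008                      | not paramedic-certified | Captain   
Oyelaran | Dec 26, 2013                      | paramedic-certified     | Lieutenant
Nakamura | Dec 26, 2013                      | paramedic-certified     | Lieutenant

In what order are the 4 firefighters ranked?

Nakamura, Oyelaran, Andersen, Petrov

By the first rule: Nakamura and Oyelaran (both paramedic-certified); then Andersen and Petrov (both not paramedic-certified).
Nakamura and Oyelaran both have date of promotion to current rank Dec 26, 2013, so the next rule applies.
Nakamura and Oyelaran are each Lieutenant, so the next rule applies.
Among Nakamura and Oyelaran, alphabetically by surname: Nakamura before Oyelaran.
Andersen and Petrov both have date of promotion to current rank Feb 16, 2008, so the next rule applies.
Andersen and Petrov are each Captain, so the next rule applies.
Among Andersen and Petrov, alphabetically by surname: Andersen before Petrov.
Full order: Nakamura, Oyelaran, Andersen, Petrov.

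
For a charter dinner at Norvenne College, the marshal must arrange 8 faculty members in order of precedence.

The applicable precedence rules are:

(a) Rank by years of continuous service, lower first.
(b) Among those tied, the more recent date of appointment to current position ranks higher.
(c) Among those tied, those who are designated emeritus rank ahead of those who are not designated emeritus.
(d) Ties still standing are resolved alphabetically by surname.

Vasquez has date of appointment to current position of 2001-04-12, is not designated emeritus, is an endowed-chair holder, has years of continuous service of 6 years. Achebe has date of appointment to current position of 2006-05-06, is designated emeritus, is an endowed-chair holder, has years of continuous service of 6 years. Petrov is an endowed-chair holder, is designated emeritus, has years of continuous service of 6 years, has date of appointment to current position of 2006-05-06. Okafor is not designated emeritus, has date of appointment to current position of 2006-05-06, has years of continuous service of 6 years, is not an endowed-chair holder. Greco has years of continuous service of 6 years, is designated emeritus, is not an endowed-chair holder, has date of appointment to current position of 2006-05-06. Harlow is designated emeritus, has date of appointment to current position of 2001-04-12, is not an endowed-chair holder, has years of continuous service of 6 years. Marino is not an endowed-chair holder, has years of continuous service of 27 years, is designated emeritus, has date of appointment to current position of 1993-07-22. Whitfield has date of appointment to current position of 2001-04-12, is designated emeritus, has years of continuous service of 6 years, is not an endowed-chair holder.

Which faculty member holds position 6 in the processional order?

By years of continuous service (lower first): Achebe, Greco, Petrov, Okafor, Harlow, Whitfield and Vasquez (each 6 years); then Marino (27 years).
Among Achebe, Greco, Petrov, Okafor, Harlow, Whitfield and Vasquez, by date of appointment to current position (later first): Achebe, Greco, Petrov and Okafor (2006-05-06) before Harlow, Whitfield and Vasquez (2001-04-12).
Among Achebe, Greco, Petrov and Okafor, designated emeritus before not designated emeritus: Achebe, Greco and Petrov (designated emeritus) before Okafor (not designated emeritus).
Among Achebe, Greco and Petrov, alphabetically by surname: Achebe before Greco before Petrov.
Among Harlow, Whitfield and Vasquez, designated emeritus before not designated emeritus: Harlow and Whitfield (designated emeritus) before Vasquez (not designated emeritus).
Among Harlow and Whitfield, alphabetically by surname: Harlow before Whitfield.
Order: Achebe, Greco, Petrov, Okafor, Harlow, Whitfield, Vasquez, Marino.

Whitfield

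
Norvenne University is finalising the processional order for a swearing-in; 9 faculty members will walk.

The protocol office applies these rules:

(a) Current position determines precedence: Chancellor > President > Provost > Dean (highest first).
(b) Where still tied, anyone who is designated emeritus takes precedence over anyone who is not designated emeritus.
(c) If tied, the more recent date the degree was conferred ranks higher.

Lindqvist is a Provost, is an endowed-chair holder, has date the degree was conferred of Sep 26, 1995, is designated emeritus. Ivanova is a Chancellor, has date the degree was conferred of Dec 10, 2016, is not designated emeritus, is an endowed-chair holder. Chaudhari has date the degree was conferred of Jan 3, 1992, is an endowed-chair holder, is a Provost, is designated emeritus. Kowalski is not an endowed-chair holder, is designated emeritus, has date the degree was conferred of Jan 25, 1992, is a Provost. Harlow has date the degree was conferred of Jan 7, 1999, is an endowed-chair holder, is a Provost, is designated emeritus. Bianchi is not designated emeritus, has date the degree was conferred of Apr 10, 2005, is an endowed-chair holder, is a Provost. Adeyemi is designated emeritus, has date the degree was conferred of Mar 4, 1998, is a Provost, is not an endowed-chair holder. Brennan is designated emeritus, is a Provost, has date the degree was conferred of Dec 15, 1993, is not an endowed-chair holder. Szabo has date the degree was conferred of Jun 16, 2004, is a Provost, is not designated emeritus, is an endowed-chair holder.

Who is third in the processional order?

By current position: Ivanova (Chancellor); then Harlow, Adeyemi, Lindqvist, Brennan, Kowalski, Chaudhari, Bianchi and Szabo (Provost).
Among Harlow, Adeyemi, Lindqvist, Brennan, Kowalski, Chaudhari, Bianchi and Szabo, designated emeritus before not designated emeritus: Harlow, Adeyemi, Lindqvist, Brennan, Kowalski and Chaudhari (designated emeritus) before Bianchi and Szabo (not designated emeritus).
Among Harlow, Adeyemi, Lindqvist, Brennan, Kowalski and Chaudhari, by date the degree was conferred (later first): Harlow (Jan 7, 1999) before Adeyemi (Mar 4, 1998) before Lindqvist (Sep 26, 1995) before Brennan (Dec 15, 1993) before Kowalski (Jan 25, 1992) before Chaudhari (Jan 3, 1992).
Among Bianchi and Szabo, by date the degree was conferred (later first): Bianchi (Apr 10, 2005) before Szabo (Jun 16, 2004).
Order: Ivanova, Harlow, Adeyemi, Lindqvist, Brennan, Kowalski, Chaudhari, Bianchi, Szabo.

Adeyemi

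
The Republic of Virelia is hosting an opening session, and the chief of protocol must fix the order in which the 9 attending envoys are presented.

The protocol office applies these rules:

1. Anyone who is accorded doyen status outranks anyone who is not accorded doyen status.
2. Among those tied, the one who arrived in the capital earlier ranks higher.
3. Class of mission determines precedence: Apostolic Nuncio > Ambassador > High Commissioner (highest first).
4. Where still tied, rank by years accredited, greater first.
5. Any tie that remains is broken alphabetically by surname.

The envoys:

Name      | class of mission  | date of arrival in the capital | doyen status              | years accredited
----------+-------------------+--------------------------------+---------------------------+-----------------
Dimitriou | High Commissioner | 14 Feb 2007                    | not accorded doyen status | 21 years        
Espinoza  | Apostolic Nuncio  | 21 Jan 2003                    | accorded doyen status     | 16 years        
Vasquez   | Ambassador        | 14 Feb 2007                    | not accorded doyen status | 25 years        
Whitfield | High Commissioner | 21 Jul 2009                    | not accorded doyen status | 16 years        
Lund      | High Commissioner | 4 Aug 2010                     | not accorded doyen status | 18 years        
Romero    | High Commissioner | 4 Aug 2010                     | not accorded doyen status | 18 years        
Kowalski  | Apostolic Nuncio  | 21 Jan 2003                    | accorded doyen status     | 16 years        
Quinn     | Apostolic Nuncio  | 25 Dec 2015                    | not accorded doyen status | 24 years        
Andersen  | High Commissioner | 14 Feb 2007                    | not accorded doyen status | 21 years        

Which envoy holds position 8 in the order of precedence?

By the first rule: Espinoza and Kowalski (both accorded doyen status); then Vasquez, Andersen, Dimitriou, Whitfield, Lund, Romero and Quinn (each not accorded doyen status).
Espinoza and Kowalski both have date of arrival in the capital 21 Jan 2003, so the next rule applies.
Espinoza and Kowalski are each Apostolic Nuncio, so the next rule applies.
Espinoza and Kowalski both have years accredited 16 years, so the next rule applies.
Among Espinoza and Kowalski, alphabetically by surname: Espinoza before Kowalski.
Among Vasquez, Andersen, Dimitriou, Whitfield, Lund, Romero and Quinn, by date of arrival in the capital (earlier first): Vasquez, Andersen and Dimitriou (14 Feb 2007) before Whitfield (21 Jul 2009) before Lund and Romero (4 Aug 2010) before Quinn (25 Dec 2015).
Among Vasquez, Andersen and Dimitriou, by class of mission: Vasquez (Ambassador) before Andersen and Dimitriou (High Commissioner).
Andersen and Dimitriou both have years accredited 21 years, so the next rule applies.
Among Andersen and Dimitriou, alphabetically by surname: Andersen before Dimitriou.
Lund and Romero are each High Commissioner, so the next rule applies.
Lund and Romero both have years accredited 18 years, so the next rule applies.
Among Lund and Romero, alphabetically by surname: Lund before Romero.
Order: Espinoza, Kowalski, Vasquez, Andersen, Dimitriou, Whitfield, Lund, Romero, Quinn.

Romero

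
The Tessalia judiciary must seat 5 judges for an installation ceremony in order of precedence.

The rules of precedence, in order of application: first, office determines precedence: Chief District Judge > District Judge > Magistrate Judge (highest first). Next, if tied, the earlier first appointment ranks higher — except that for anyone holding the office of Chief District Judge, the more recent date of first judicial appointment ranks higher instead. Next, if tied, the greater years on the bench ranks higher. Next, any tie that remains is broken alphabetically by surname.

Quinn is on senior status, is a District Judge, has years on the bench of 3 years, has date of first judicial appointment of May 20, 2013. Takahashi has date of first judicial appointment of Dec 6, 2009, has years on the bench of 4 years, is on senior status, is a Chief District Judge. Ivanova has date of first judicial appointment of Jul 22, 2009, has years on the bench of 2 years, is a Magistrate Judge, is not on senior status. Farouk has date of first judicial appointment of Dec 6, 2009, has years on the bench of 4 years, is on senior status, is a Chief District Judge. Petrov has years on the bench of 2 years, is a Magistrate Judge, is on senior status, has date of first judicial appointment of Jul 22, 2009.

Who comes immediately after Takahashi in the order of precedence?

By office: Farouk and Takahashi (Chief District Judge); then Quinn (District Judge); then Ivanova and Petrov (Magistrate Judge).
Farouk and Takahashi both have date of first judicial appointment Dec 6, 2009, so the next rule applies.
Farouk and Takahashi both have years on the bench 4 years, so the next rule applies.
Among Farouk and Takahashi, alphabetically by surname: Farouk before Takahashi.
Ivanova and Petrov both have date of first judicial appointment Jul 22, 2009, so the next rule applies.
Ivanova and Petrov both have years on the bench 2 years, so the next rule applies.
Among Ivanova and Petrov, alphabetically by surname: Ivanova before Petrov.
Order: Farouk, Takahashi, Quinn, Ivanova, Petrov.

Quinn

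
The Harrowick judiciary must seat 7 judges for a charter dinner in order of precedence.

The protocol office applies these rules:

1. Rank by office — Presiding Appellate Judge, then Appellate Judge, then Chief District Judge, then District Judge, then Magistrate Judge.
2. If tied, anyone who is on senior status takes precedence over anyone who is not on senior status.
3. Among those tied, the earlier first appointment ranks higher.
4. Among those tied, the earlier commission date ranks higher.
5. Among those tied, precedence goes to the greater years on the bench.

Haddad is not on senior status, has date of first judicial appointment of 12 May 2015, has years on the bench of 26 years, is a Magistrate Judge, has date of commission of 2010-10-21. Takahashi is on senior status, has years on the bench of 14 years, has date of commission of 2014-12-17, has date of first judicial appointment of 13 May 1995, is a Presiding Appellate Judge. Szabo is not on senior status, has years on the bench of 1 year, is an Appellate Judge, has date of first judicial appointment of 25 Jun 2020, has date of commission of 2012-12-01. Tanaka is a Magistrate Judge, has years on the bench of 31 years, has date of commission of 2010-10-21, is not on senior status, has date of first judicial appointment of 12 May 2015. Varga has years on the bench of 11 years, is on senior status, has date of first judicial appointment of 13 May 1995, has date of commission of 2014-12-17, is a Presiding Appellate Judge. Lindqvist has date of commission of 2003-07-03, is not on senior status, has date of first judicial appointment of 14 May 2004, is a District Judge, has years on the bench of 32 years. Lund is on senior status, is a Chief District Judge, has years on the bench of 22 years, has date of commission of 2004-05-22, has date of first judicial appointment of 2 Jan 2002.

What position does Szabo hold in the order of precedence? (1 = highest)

3

By office: Takahashi and Varga (Presiding Appellate Judge); then Szabo (Appellate Judge); then Lund (Chief District Judge); then Lindqvist (District Judge); then Tanaka and Haddad (Magistrate Judge).
Takahashi and Varga are each on senior status, so the next rule applies.
Takahashi and Varga both have date of first judicial appointment 13 May 1995, so the next rule applies.
Takahashi and Varga both have date of commission 2014-12-17, so the next rule applies.
Among Takahashi and Varga, by years on the bench (higher first): Takahashi (14 years) before Varga (11 years).
Tanaka and Haddad are each not on senior status, so the next rule applies.
Tanaka and Haddad both have date of first judicial appointment 12 May 2015, so the next rule applies.
Tanaka and Haddad both have date of commission 2010-10-21, so the next rule applies.
Among Tanaka and Haddad, by years on the bench (higher first): Tanaka (31 years) before Haddad (26 years).
Order: Takahashi, Varga, Szabo, Lund, Lindqvist, Tanaka, Haddad. So position 3.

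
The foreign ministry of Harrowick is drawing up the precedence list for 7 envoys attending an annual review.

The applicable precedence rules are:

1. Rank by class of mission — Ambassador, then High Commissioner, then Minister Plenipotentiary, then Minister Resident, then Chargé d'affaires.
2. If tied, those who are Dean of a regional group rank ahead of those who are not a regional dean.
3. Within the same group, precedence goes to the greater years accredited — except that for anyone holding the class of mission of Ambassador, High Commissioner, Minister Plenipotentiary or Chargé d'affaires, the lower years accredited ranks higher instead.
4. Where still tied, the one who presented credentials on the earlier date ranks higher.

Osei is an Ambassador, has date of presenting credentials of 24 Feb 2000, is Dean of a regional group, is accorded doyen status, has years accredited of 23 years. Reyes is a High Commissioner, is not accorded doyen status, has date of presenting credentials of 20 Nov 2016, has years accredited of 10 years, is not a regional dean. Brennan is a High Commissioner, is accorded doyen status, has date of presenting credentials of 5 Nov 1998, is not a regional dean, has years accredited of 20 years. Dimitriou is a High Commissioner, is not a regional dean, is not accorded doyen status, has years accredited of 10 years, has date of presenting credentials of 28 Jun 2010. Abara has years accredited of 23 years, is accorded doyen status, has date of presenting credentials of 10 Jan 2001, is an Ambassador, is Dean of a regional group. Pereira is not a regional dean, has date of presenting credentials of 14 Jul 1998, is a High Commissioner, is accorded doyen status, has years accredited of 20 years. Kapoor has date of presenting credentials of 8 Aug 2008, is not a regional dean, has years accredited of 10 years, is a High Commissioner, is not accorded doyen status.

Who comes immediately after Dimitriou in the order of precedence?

By class of mission: Osei and Abara (Ambassador); then Kapoor, Dimitriou, Reyes, Pereira and Brennan (High Commissioner).
Osei and Abara are each Dean of a regional group, so the next rule applies.
Osei and Abara both have years accredited 23 years, so the next rule applies.
Among Osei and Abara, by date of presenting credentials (earlier first): Osei (24 Feb 2000) before Abara (10 Jan 2001).
Kapoor, Dimitriou, Reyes, Pereira and Brennan are each not a regional dean, so the next rule applies.
Among Kapoor, Dimitriou, Reyes, Pereira and Brennan, by years accredited (lower first) (reversed rule for this group): Kapoor, Dimitriou and Reyes (10 years) before Pereira and Brennan (20 years).
Among Kapoor, Dimitriou and Reyes, by date of presenting credentials (earlier first): Kapoor (8 Aug 2008) before Dimitriou (28 Jun 2010) before Reyes (20 Nov 2016).
Among Pereira and Brennan, by date of presenting credentials (earlier first): Pereira (14 Jul 1998) before Brennan (5 Nov 1998).
Order: Osei, Abara, Kapoor, Dimitriou, Reyes, Pereira, Brennan.

Reyes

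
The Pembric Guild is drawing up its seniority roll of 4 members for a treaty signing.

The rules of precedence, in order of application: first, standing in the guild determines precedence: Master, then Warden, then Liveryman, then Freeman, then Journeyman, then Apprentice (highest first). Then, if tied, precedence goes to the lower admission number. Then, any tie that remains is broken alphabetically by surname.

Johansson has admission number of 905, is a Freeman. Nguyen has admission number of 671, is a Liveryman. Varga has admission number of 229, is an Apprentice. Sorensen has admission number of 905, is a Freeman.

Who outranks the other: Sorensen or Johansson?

Johansson

By standing in the guild: Nguyen (Liveryman); then Johansson and Sorensen (Freeman); then Varga (Apprentice).
Johansson and Sorensen both have admission number 905, so the next rule applies.
Among Johansson and Sorensen, alphabetically by surname: Johansson before Sorensen.
So Johansson takes precedence.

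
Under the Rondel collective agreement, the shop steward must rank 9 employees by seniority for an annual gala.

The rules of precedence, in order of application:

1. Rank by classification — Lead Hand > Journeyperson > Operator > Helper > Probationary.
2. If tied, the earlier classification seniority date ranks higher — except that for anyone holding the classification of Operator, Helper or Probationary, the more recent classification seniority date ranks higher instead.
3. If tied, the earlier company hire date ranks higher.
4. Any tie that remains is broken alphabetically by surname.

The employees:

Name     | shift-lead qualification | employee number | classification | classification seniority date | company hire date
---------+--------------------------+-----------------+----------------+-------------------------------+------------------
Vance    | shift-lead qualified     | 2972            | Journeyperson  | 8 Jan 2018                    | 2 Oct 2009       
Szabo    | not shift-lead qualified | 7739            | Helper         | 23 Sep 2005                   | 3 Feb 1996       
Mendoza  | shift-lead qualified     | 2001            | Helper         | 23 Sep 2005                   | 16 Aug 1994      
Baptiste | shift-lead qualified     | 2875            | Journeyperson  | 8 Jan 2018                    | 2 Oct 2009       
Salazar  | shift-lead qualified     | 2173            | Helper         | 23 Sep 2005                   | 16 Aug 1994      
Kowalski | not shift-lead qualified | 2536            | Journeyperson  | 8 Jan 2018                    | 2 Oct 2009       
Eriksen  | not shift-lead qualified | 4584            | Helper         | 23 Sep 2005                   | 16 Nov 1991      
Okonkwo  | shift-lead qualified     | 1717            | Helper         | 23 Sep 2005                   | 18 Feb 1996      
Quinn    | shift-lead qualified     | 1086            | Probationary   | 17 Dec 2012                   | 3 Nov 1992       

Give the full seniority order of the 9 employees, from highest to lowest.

By classification: Baptiste, Kowalski and Vance (Journeyperson); then Eriksen, Mendoza, Salazar, Szabo and Okonkwo (Helper); then Quinn (Probationary).
Baptiste, Kowalski and Vance all have classification seniority date 8 Jan 2018, so the next rule applies.
Baptiste, Kowalski and Vance all have company hire date 2 Oct 2009, so the next rule applies.
Among Baptiste, Kowalski and Vance, alphabetically by surname: Baptiste before Kowalski before Vance.
Eriksen, Mendoza, Salazar, Szabo and Okonkwo all have classification seniority date 23 Sep 2005, so the next rule applies.
Among Eriksen, Mendoza, Salazar, Szabo and Okonkwo, by company hire date (earlier first): Eriksen (16 Nov 1991) before Mendoza and Salazar (16 Aug 1994) before Szabo (3 Feb 1996) before Okonkwo (18 Feb 1996).
Among Mendoza and Salazar, alphabetically by surname: Mendoza before Salazar.
Full order: Baptiste, Kowalski, Vance, Eriksen, Mendoza, Salazar, Szabo, Okonkwo, Quinn.

Baptiste, Kowalski, Vance, Eriksen, Mendoza, Salazar, Szabo, Okonkwo, Quinn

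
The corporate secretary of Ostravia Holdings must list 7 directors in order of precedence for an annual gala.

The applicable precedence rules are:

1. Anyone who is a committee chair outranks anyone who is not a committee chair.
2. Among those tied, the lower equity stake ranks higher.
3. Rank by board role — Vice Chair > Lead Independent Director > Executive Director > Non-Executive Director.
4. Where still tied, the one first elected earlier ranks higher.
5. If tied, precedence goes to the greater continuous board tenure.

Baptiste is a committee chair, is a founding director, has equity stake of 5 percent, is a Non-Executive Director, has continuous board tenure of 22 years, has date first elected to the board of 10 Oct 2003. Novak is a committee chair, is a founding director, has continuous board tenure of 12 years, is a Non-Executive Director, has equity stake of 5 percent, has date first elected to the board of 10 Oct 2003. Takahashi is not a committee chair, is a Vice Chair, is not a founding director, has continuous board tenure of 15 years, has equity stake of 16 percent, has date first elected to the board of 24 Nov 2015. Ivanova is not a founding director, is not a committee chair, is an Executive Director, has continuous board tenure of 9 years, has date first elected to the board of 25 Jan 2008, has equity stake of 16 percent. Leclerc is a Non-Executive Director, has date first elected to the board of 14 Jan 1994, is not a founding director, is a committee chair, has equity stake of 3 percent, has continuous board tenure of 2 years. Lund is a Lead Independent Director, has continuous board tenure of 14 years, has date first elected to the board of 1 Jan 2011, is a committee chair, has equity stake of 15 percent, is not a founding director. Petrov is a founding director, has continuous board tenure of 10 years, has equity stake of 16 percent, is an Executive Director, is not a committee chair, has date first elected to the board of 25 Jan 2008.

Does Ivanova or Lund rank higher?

By the first rule: Leclerc, Baptiste, Novak and Lund (each a committee chair); then Takahashi, Petrov and Ivanova (each not a committee chair).
Among Leclerc, Baptiste, Novak and Lund, by equity stake (lower first): Leclerc (3 percent) before Baptiste and Novak (5 percent) before Lund (15 percent).
Baptiste and Novak are each Non-Executive Director, so the next rule applies.
Baptiste and Novak both have date first elected to the board 10 Oct 2003, so the next rule applies.
Among Baptiste and Novak, by continuous board tenure (higher first): Baptiste (22 years) before Novak (12 years).
Takahashi, Petrov and Ivanova all have equity stake 16 percent, so the next rule applies.
Among Takahashi, Petrov and Ivanova, by board role: Takahashi (Vice Chair) before Petrov and Ivanova (Executive Director).
Petrov and Ivanova both have date first elected to the board 25 Jan 2008, so the next rule applies.
Among Petrov and Ivanova, by continuous board tenure (higher first): Petrov (10 years) before Ivanova (9 years).
So Lund takes precedence.

Lund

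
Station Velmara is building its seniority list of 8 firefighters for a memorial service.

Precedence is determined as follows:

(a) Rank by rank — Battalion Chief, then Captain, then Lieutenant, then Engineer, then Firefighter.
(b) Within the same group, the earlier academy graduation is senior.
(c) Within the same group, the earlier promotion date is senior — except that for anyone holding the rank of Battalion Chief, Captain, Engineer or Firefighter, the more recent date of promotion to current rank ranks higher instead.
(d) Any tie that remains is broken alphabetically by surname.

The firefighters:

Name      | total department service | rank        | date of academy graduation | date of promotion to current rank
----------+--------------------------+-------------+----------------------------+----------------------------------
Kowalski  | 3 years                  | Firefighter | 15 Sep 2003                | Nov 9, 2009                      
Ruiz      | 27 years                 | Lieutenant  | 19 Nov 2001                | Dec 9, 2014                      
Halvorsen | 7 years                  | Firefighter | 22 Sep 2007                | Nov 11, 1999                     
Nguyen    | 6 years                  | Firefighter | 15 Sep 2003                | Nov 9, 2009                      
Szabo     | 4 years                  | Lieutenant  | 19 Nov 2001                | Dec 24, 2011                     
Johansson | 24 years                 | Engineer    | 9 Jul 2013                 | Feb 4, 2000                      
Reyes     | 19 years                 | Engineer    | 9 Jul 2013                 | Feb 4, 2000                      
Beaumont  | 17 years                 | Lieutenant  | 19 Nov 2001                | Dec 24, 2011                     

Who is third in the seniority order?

Ruiz

By rank: Beaumont, Szabo and Ruiz (Lieutenant); then Johansson and Reyes (Engineer); then Kowalski, Nguyen and Halvorsen (Firefighter).
Beaumont, Szabo and Ruiz all have date of academy graduation 19 Nov 2001, so the next rule applies.
Among Beaumont, Szabo and Ruiz, by date of promotion to current rank (earlier first): Beaumont and Szabo (Dec 24, 2011) before Ruiz (Dec 9, 2014).
Among Beaumont and Szabo, alphabetically by surname: Beaumont before Szabo.
Johansson and Reyes both have date of academy graduation 9 Jul 2013, so the next rule applies.
Johansson and Reyes both have date of promotion to current rank Feb 4, 2000, so the next rule applies.
Among Johansson and Reyes, alphabetically by surname: Johansson before Reyes.
Among Kowalski, Nguyen and Halvorsen, by date of academy graduation (earlier first): Kowalski and Nguyen (15 Sep 2003) before Halvorsen (22 Sep 2007).
Kowalski and Nguyen both have date of promotion to current rank Nov 9, 2009, so the next rule applies.
Among Kowalski and Nguyen, alphabetically by surname: Kowalski before Nguyen.
Order: Beaumont, Szabo, Ruiz, Johansson, Reyes, Kowalski, Nguyen, Halvorsen.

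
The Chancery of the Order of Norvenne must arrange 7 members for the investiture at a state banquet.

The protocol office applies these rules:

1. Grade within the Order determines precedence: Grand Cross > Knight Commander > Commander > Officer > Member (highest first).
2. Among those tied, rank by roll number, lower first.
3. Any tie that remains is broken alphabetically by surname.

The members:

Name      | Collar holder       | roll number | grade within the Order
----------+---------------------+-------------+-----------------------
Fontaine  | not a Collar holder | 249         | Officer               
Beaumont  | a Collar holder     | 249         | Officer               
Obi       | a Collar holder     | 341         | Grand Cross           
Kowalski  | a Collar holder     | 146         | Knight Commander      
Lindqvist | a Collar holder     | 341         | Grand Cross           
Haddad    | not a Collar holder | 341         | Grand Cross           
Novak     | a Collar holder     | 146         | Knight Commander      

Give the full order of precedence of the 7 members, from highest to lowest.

By grade within the Order: Haddad, Lindqvist and Obi (Grand Cross); then Kowalski and Novak (Knight Commander); then Beaumont and Fontaine (Officer).
Haddad, Lindqvist and Obi all have roll number 341, so the next rule applies.
Among Haddad, Lindqvist and Obi, alphabetically by surname: Haddad before Lindqvist before Obi.
Kowalski and Novak both have roll number 146, so the next rule applies.
Among Kowalski and Novak, alphabetically by surname: Kowalski before Novak.
Beaumont and Fontaine both have roll number 249, so the next rule applies.
Among Beaumont and Fontaine, alphabetically by surname: Beaumont before Fontaine.
Full order: Haddad, Lindqvist, Obi, Kowalski, Novak, Beaumont, Fontaine.

Haddad, Lindqvist, Obi, Kowalski, Novak, Beaumont, Fontaine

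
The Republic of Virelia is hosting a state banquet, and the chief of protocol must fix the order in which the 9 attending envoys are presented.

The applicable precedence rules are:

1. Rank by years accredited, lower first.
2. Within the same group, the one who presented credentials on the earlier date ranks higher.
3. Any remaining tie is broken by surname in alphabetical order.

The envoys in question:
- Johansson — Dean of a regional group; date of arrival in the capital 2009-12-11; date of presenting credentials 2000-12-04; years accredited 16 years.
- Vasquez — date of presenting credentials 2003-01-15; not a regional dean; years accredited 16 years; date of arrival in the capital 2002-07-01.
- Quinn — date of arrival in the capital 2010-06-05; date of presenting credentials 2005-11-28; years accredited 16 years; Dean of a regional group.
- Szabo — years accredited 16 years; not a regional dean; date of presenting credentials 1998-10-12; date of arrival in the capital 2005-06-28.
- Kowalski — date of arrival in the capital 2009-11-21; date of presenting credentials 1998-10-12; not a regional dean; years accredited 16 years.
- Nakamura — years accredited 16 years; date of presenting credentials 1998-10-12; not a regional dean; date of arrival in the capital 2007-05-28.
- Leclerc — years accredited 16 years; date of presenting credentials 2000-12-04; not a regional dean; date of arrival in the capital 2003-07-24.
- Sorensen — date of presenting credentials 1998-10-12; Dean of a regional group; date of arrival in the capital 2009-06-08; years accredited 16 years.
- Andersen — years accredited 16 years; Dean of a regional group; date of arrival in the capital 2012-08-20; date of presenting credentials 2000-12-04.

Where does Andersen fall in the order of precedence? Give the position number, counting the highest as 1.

By years accredited (lower first): Kowalski, Nakamura, Sorensen, Szabo, Andersen, Johansson, Leclerc, Vasquez and Quinn (each 16 years).
Among Kowalski, Nakamura, Sorensen, Szabo, Andersen, Johansson, Leclerc, Vasquez and Quinn, by date of presenting credentials (earlier first): Kowalski, Nakamura, Sorensen and Szabo (1998-10-12) before Andersen, Johansson and Leclerc (2000-12-04) before Vasquez (2003-01-15) before Quinn (2005-11-28).
Among Kowalski, Nakamura, Sorensen and Szabo, alphabetically by surname: Kowalski before Nakamura before Sorensen before Szabo.
Among Andersen, Johansson and Leclerc, alphabetically by surname: Andersen before Johansson before Leclerc.
Order: Kowalski, Nakamura, Sorensen, Szabo, Andersen, Johansson, Leclerc, Vasquez, Quinn. So position 5.

5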